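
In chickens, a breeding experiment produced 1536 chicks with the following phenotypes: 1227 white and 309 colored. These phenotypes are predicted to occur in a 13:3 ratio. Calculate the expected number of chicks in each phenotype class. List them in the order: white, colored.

Total ratio parts = 16. Expected numbers out of 1536:
  white: 1536 × 13/16 = 1248
  colored: 1536 × 3/16 = 288

1248, 288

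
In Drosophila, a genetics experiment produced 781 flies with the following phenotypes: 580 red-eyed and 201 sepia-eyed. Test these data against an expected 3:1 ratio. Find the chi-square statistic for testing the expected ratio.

0.226

Under the 3:1 hypothesis (Σ ratio = 4, N = 781):
  red-eyed: 781 × 3/4 = 585.75
  sepia-eyed: 781 × 1/4 = 195.25
χ² = Σ (O − E)² / E
  red-eyed: (580 − 585.75)² / 585.75 = 0.0564
  sepia-eyed: (201 − 195.25)² / 195.25 = 0.1693
χ² = 0.0564 + 0.1693 = 0.2257 ≈ 0.226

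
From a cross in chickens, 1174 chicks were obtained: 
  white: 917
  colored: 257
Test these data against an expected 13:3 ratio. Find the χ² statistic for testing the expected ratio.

7.603

Under the 13:3 hypothesis (Σ ratio = 16, N = 1174):
  white: 1174 × 13/16 = 953.875
  colored: 1174 × 3/16 = 220.125
χ² = Σ (O − E)² / E
  white: (917 − 953.875)² / 953.875 = 1.4255
  colored: (257 − 220.125)² / 220.125 = 6.1772
χ² = 1.4255 + 6.1772 = 7.6027 ≈ 7.603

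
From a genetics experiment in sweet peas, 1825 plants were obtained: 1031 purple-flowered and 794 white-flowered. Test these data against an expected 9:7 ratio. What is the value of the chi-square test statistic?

0.044

Total ratio parts = 16. Expected numbers out of 1825:
  purple-flowered: 1825 × 9/16 = 1026.5625
  white-flowered: 1825 × 7/16 = 798.4375
χ² = Σ (O − E)² / E
  purple-flowered: (1031 − 1026.5625)² / 1026.5625 = 0.0192
  white-flowered: (794 − 798.4375)² / 798.4375 = 0.0247
χ² = 0.0192 + 0.0247 = 0.0439 ≈ 0.044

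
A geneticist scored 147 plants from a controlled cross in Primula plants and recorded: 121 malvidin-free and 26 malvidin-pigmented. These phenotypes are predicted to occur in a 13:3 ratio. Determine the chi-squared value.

0.109

Total ratio parts = 16. Expected numbers out of 147:
  malvidin-free: 147 × 13/16 = 119.4375
  malvidin-pigmented: 147 × 3/16 = 27.5625
χ² = Σ (O − E)² / E
  malvidin-free: (121 − 119.4375)² / 119.4375 = 0.0204
  malvidin-pigmented: (26 − 27.5625)² / 27.5625 = 0.0886
χ² = 0.0204 + 0.0886 = 0.109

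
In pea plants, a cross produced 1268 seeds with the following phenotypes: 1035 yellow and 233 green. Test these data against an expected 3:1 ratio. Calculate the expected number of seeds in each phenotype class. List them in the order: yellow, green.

Expected counts for N = 1268 under a 3:1 ratio (total parts = 4):
  yellow: 1268 × 3/4 = 951
  green: 1268 × 1/4 = 317

951, 317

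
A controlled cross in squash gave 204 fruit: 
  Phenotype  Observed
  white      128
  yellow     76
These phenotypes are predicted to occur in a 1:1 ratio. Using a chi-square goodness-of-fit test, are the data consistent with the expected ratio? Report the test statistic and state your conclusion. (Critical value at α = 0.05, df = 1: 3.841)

13.255; not consistent

Under the 1:1 hypothesis (Σ ratio = 2, N = 204):
  white: 204 × 1/2 = 102
  yellow: 204 × 1/2 = 102
χ² = Σ (O − E)² / E
  white: (128 − 102)² / 102 = 6.6275
  yellow: (76 − 102)² / 102 = 6.6275
χ² = 6.6275 + 6.6275 = 13.255
Degrees of freedom = 2 − 1 = 1; critical value at α = 0.05 is 3.841.
Since 13.255 > 3.841, we reject the null hypothesis — the data do not fit the 1:1 ratio.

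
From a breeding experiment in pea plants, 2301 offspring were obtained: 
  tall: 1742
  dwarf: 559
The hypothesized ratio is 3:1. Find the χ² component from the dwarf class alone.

Under the 3:1 hypothesis (Σ ratio = 4, N = 2301):
  tall: 2301 × 3/4 = 1725.75
  dwarf: 2301 × 1/4 = 575.25
Contribution of dwarf: (559 − 575.25)² / 575.25 = 0.4590

0.459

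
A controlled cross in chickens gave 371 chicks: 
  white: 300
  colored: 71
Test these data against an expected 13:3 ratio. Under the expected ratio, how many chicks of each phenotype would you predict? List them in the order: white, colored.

The 13:3 ratio has 16 parts, so with N = 371 the expected counts are:
  white: 371 × 13/16 = 301.4375
  colored: 371 × 3/16 = 69.5625

301.4375, 69.5625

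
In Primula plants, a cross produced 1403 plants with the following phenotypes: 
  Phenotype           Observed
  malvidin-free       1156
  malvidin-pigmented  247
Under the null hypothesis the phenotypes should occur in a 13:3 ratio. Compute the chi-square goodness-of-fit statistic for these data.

Under the 13:3 hypothesis (Σ ratio = 16, N = 1403):
  malvidin-free: 1403 × 13/16 = 1139.9375
  malvidin-pigmented: 1403 × 3/16 = 263.0625
χ² = Σ (O − E)² / E
  malvidin-free: (1156 − 1139.9375)² / 1139.9375 = 0.2263
  malvidin-pigmented: (247 − 263.0625)² / 263.0625 = 0.9808
χ² = 0.2263 + 0.9808 = 1.2071 ≈ 1.207

1.207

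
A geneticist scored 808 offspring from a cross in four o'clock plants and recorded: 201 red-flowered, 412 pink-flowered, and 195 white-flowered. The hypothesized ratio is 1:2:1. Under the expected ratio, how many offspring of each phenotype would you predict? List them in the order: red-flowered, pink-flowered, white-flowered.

Expected counts for N = 808 under a 1:2:1 ratio (total parts = 4):
  red-flowered: 808 × 1/4 = 202
  pink-flowered: 808 × 2/4 = 404
  white-flowered: 808 × 1/4 = 202

202, 404, 202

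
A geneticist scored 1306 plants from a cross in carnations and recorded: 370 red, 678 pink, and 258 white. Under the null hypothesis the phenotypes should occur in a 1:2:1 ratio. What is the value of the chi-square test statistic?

Expected counts for N = 1306 under a 1:2:1 ratio (total parts = 4):
  red: 1306 × 1/4 = 326.5
  pink: 1306 × 2/4 = 653
  white: 1306 × 1/4 = 326.5
χ² = Σ (O − E)² / E
  red: (370 − 326.5)² / 326.5 = 5.7956
  pink: (678 − 653)² / 653 = 0.9571
  white: (258 − 326.5)² / 326.5 = 14.3714
χ² = 5.7956 + 0.9571 + 14.3714 = 21.1241 ≈ 21.124

21.124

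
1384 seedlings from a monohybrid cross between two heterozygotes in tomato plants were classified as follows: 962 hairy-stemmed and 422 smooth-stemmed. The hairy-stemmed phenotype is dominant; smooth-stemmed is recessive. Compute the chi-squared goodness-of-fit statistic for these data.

For a monohybrid cross between heterozygotes with complete dominance, the expected phenotypic ratio is 3:1.
Expected counts for N = 1384 under a 3:1 ratio (total parts = 4):
  hairy-stemmed: 1384 × 3/4 = 1038
  smooth-stemmed: 1384 × 1/4 = 346
χ² = Σ (O − E)² / E
  hairy-stemmed: (962 − 1038)² / 1038 = 5.5645
  smooth-stemmed: (422 − 346)² / 346 = 16.6936
χ² = 5.5645 + 16.6936 = 22.2581 ≈ 22.258

22.258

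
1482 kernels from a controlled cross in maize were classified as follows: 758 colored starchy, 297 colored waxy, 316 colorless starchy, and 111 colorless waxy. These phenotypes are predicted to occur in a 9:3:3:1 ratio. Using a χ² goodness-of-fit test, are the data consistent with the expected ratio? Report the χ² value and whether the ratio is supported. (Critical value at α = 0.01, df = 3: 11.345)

17.053; not consistent

The 9:3:3:1 ratio has 16 parts, so with N = 1482 the expected counts are:
  colored starchy: 1482 × 9/16 = 833.625
  colored waxy: 1482 × 3/16 = 277.875
  colorless starchy: 1482 × 3/16 = 277.875
  colorless waxy: 1482 × 1/16 = 92.625
χ² = Σ (O − E)² / E
  colored starchy: (758 − 833.625)² / 833.625 = 6.8606
  colored waxy: (297 − 277.875)² / 277.875 = 1.3163
  colorless starchy: (316 − 277.875)² / 277.875 = 5.2308
  colorless waxy: (111 − 92.625)² / 92.625 = 3.6452
χ² = 6.8606 + 1.3163 + 5.2308 + 3.6452 = 17.0529 ≈ 17.053
Degrees of freedom = 4 − 1 = 3; critical value at α = 0.01 is 11.345.
Since 17.053 > 11.345, we reject the null hypothesis — the data do not fit the 9:3:3:1 ratio.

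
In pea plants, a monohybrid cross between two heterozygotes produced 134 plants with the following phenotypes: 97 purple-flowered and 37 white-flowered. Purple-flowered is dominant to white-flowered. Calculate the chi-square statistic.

0.488

For a monohybrid cross between heterozygotes with complete dominance, the expected phenotypic ratio is 3:1.
The 3:1 ratio has 4 parts, so with N = 134 the expected counts are:
  purple-flowered: 134 × 3/4 = 100.5
  white-flowered: 134 × 1/4 = 33.5
χ² = Σ (O − E)² / E
  purple-flowered: (97 − 100.5)² / 100.5 = 0.1219
  white-flowered: (37 − 33.5)² / 33.5 = 0.3657
χ² = 0.1219 + 0.3657 = 0.4876 ≈ 0.488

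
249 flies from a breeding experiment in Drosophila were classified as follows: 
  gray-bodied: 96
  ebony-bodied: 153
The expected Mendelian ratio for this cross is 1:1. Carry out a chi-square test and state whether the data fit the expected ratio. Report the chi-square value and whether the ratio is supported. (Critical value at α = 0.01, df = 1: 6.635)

13.048; not consistent

Under the 1:1 hypothesis (Σ ratio = 2, N = 249):
  gray-bodied: 249 × 1/2 = 124.5
  ebony-bodied: 249 × 1/2 = 124.5
χ² = Σ (O − E)² / E
  gray-bodied: (96 − 124.5)² / 124.5 = 6.5241
  ebony-bodied: (153 − 124.5)² / 124.5 = 6.5241
χ² = 6.5241 + 6.5241 = 13.0482 ≈ 13.048
Degrees of freedom = 2 − 1 = 1; critical value at α = 0.01 is 6.635.
Since 13.048 > 6.635, we reject the null hypothesis — the data do not fit the 1:1 ratio.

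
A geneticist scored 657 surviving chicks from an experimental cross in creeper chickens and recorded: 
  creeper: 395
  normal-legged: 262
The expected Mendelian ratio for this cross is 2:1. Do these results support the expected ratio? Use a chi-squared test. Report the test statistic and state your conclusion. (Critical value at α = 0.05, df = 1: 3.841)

Total ratio parts = 3. Expected numbers out of 657:
  creeper: 657 × 2/3 = 438
  normal-legged: 657 × 1/3 = 219
χ² = Σ (O − E)² / E
  creeper: (395 − 438)² / 438 = 4.2215
  normal-legged: (262 − 219)² / 219 = 8.4429
χ² = 4.2215 + 8.4429 = 12.6644 ≈ 12.664
Degrees of freedom = 2 − 1 = 1; critical value at α = 0.05 is 3.841.
Since 12.664 > 3.841, we reject the null hypothesis — the data do not fit the 2:1 ratio.

12.664; not consistent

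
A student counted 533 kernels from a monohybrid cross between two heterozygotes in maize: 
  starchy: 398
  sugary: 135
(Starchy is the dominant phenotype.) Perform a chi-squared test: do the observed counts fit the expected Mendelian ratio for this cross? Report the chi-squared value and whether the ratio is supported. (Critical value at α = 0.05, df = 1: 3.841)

0.031; consistent

For a monohybrid cross between heterozygotes with complete dominance, the expected phenotypic ratio is 3:1.
Under the 3:1 hypothesis (Σ ratio = 4, N = 533):
  starchy: 533 × 3/4 = 399.75
  sugary: 533 × 1/4 = 133.25
χ² = Σ (O − E)² / E
  starchy: (398 − 399.75)² / 399.75 = 0.0077
  sugary: (135 − 133.25)² / 133.25 = 0.0230
χ² = 0.0077 + 0.0230 = 0.0307 ≈ 0.031
Degrees of freedom = 2 − 1 = 1; critical value at α = 0.05 is 3.841.
Since 0.031 < 3.841, we fail to reject the null hypothesis — the data are consistent with the 3:1 ratio.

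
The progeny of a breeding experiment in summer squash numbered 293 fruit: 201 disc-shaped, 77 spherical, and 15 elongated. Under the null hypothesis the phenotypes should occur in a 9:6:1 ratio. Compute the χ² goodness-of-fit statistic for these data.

Under the 9:6:1 hypothesis (Σ ratio = 16, N = 293):
  disc-shaped: 293 × 9/16 = 164.8125
  spherical: 293 × 6/16 = 109.875
  elongated: 293 × 1/16 = 18.3125
χ² = Σ (O − E)² / E
  disc-shaped: (201 − 164.8125)² / 164.8125 = 7.9456
  spherical: (77 − 109.875)² / 109.875 = 9.8363
  elongated: (15 − 18.3125)² / 18.3125 = 0.5992
χ² = 7.9456 + 9.8363 + 0.5992 = 18.3811 ≈ 18.381

18.381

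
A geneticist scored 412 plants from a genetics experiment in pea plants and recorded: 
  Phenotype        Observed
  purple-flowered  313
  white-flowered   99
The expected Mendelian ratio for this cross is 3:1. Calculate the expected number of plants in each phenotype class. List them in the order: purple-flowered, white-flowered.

Expected counts for N = 412 under a 3:1 ratio (total parts = 4):
  purple-flowered: 412 × 3/4 = 309
  white-flowered: 412 × 1/4 = 103

309, 103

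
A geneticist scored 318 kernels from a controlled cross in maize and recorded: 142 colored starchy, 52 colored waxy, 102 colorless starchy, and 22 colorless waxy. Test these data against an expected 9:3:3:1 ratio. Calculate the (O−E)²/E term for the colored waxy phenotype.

0.975

Expected counts for N = 318 under a 9:3:3:1 ratio (total parts = 16):
  colored starchy: 318 × 9/16 = 178.875
  colored waxy: 318 × 3/16 = 59.625
  colorless starchy: 318 × 3/16 = 59.625
  colorless waxy: 318 × 1/16 = 19.875
Contribution of colored waxy: (52 − 59.625)² / 59.625 = 0.9751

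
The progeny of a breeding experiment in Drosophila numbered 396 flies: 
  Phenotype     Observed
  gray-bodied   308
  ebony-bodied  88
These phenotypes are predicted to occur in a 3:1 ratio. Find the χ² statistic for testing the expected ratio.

1.630

Expected counts for N = 396 under a 3:1 ratio (total parts = 4):
  gray-bodied: 396 × 3/4 = 297
  ebony-bodied: 396 × 1/4 = 99
χ² = Σ (O − E)² / E
  gray-bodied: (308 − 297)² / 297 = 0.4074
  ebony-bodied: (88 − 99)² / 99 = 1.2222
χ² = 0.4074 + 1.2222 = 1.6296 ≈ 1.630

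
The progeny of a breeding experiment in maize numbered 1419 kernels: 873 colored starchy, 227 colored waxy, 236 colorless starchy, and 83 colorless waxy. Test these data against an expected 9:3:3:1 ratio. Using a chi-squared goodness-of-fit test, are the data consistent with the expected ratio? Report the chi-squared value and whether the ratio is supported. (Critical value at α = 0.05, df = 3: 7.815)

16.509; not consistent

Total ratio parts = 16. Expected numbers out of 1419:
  colored starchy: 1419 × 9/16 = 798.1875
  colored waxy: 1419 × 3/16 = 266.0625
  colorless starchy: 1419 × 3/16 = 266.0625
  colorless waxy: 1419 × 1/16 = 88.6875
χ² = Σ (O − E)² / E
  colored starchy: (873 − 798.1875)² / 798.1875 = 7.0120
  colored waxy: (227 − 266.0625)² / 266.0625 = 5.7350
  colorless starchy: (236 − 266.0625)² / 266.0625 = 3.3968
  colorless waxy: (83 − 88.6875)² / 88.6875 = 0.3647
χ² = 7.0120 + 5.7350 + 3.3968 + 0.3647 = 16.5085 ≈ 16.509
Degrees of freedom = 4 − 1 = 3; critical value at α = 0.05 is 7.815.
Since 16.509 > 7.815, we reject the null hypothesis — the data do not fit the 9:3:3:1 ratio.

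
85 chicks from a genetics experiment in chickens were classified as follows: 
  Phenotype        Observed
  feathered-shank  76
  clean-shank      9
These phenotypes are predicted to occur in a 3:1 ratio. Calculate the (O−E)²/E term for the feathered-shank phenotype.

2.354

Total ratio parts = 4. Expected numbers out of 85:
  feathered-shank: 85 × 3/4 = 63.75
  clean-shank: 85 × 1/4 = 21.25
Contribution of feathered-shank: (76 − 63.75)² / 63.75 = 2.3539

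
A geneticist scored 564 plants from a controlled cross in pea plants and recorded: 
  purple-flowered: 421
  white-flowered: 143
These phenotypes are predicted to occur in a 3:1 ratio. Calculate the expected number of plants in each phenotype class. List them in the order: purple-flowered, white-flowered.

423, 141

Expected counts for N = 564 under a 3:1 ratio (total parts = 4):
  purple-flowered: 564 × 3/4 = 423
  white-flowered: 564 × 1/4 = 141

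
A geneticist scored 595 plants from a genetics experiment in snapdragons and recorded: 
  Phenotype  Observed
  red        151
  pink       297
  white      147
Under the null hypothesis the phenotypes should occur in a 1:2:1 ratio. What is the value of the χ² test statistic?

Under the 1:2:1 hypothesis (Σ ratio = 4, N = 595):
  red: 595 × 1/4 = 148.75
  pink: 595 × 2/4 = 297.5
  white: 595 × 1/4 = 148.75
χ² = Σ (O − E)² / E
  red: (151 − 148.75)² / 148.75 = 0.0340
  pink: (297 − 297.5)² / 297.5 = 0.0008
  white: (147 − 148.75)² / 148.75 = 0.0206
χ² = 0.0340 + 0.0008 + 0.0206 = 0.0554 ≈ 0.055

0.055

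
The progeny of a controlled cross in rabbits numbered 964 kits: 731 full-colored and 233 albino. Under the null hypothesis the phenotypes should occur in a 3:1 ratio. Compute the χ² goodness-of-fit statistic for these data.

Total ratio parts = 4. Expected numbers out of 964:
  full-colored: 964 × 3/4 = 723
  albino: 964 × 1/4 = 241
χ² = Σ (O − E)² / E
  full-colored: (731 − 723)² / 723 = 0.0885
  albino: (233 − 241)² / 241 = 0.2656
χ² = 0.0885 + 0.2656 = 0.3541 ≈ 0.354

0.354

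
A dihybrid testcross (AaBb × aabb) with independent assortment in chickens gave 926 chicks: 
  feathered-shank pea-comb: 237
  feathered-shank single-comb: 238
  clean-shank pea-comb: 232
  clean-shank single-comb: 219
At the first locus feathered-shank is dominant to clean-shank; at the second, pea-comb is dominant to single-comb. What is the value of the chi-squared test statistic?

0.989

A dihybrid testcross with independent assortment gives a 1:1:1:1 ratio.
The 1:1:1:1 ratio has 4 parts, so with N = 926 the expected counts are:
  feathered-shank pea-comb: 926 × 1/4 = 231.5
  feathered-shank single-comb: 926 × 1/4 = 231.5
  clean-shank pea-comb: 926 × 1/4 = 231.5
  clean-shank single-comb: 926 × 1/4 = 231.5
χ² = Σ (O − E)² / E
  feathered-shank pea-comb: (237 − 231.5)² / 231.5 = 0.1307
  feathered-shank single-comb: (238 − 231.5)² / 231.5 = 0.1825
  clean-shank pea-comb: (232 − 231.5)² / 231.5 = 0.0011
  clean-shank single-comb: (219 − 231.5)² / 231.5 = 0.6749
χ² = 0.1307 + 0.1825 + 0.0011 + 0.6749 = 0.9892 ≈ 0.989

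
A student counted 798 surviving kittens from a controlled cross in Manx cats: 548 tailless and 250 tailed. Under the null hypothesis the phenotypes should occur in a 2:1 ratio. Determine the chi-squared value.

Under the 2:1 hypothesis (Σ ratio = 3, N = 798):
  tailless: 798 × 2/3 = 532
  tailed: 798 × 1/3 = 266
χ² = Σ (O − E)² / E
  tailless: (548 − 532)² / 532 = 0.4812
  tailed: (250 − 266)² / 266 = 0.9624
χ² = 0.4812 + 0.9624 = 1.4436 ≈ 1.444

1.444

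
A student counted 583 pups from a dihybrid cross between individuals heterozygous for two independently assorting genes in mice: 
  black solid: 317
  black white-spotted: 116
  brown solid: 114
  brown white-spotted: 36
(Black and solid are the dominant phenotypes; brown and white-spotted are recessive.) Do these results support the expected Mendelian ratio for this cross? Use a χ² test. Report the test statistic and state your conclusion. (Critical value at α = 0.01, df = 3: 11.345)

0.980; consistent

A dihybrid F₂ with independent assortment and complete dominance at both loci gives a 9:3:3:1 phenotypic ratio.
Under the 9:3:3:1 hypothesis (Σ ratio = 16, N = 583):
  black solid: 583 × 9/16 = 327.9375
  black white-spotted: 583 × 3/16 = 109.3125
  brown solid: 583 × 3/16 = 109.3125
  brown white-spotted: 583 × 1/16 = 36.4375
χ² = Σ (O − E)² / E
  black solid: (317 − 327.9375)² / 327.9375 = 0.3648
  black white-spotted: (116 − 109.3125)² / 109.3125 = 0.4091
  brown solid: (114 − 109.3125)² / 109.3125 = 0.2010
  brown white-spotted: (36 − 36.4375)² / 36.4375 = 0.0053
χ² = 0.3648 + 0.4091 + 0.2010 + 0.0053 = 0.9802 ≈ 0.980
Degrees of freedom = 4 − 1 = 3; critical value at α = 0.01 is 11.345.
Since 0.980 < 11.345, we fail to reject the null hypothesis — the data are consistent with the 9:3:3:1 ratio.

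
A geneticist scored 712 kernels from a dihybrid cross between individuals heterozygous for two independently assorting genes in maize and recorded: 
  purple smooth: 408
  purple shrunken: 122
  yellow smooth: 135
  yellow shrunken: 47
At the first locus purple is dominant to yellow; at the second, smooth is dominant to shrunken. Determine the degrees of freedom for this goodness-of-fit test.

A dihybrid F₂ with independent assortment and complete dominance at both loci gives a 9:3:3:1 phenotypic ratio.
A goodness-of-fit test with 4 phenotype classes has df = 4 − 1 = 3.

3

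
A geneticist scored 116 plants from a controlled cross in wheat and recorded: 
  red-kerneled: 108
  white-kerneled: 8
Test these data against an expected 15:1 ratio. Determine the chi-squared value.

The 15:1 ratio has 16 parts, so with N = 116 the expected counts are:
  red-kerneled: 116 × 15/16 = 108.75
  white-kerneled: 116 × 1/16 = 7.25
χ² = Σ (O − E)² / E
  red-kerneled: (108 − 108.75)² / 108.75 = 0.0052
  white-kerneled: (8 − 7.25)² / 7.25 = 0.0776
χ² = 0.0052 + 0.0776 = 0.0828 ≈ 0.083

0.083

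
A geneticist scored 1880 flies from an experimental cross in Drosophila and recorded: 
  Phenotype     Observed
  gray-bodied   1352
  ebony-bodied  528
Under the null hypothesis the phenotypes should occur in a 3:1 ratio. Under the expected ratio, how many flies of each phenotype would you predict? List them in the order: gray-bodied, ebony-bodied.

1410, 470

The 3:1 ratio has 4 parts, so with N = 1880 the expected counts are:
  gray-bodied: 1880 × 3/4 = 1410
  ebony-bodied: 1880 × 1/4 = 470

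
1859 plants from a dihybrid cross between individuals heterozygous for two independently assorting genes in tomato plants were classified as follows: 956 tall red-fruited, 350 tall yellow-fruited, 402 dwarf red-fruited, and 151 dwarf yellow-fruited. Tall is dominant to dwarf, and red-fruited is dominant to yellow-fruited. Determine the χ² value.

A dihybrid F₂ with independent assortment and complete dominance at both loci gives a 9:3:3:1 phenotypic ratio.
The 9:3:3:1 ratio has 16 parts, so with N = 1859 the expected counts are:
  tall red-fruited: 1859 × 9/16 = 1045.6875
  tall yellow-fruited: 1859 × 3/16 = 348.5625
  dwarf red-fruited: 1859 × 3/16 = 348.5625
  dwarf yellow-fruited: 1859 × 1/16 = 116.1875
χ² = Σ (O − E)² / E
  tall red-fruited: (956 − 1045.6875)² / 1045.6875 = 7.6924
  tall yellow-fruited: (350 − 348.5625)² / 348.5625 = 0.0059
  dwarf red-fruited: (402 − 348.5625)² / 348.5625 = 8.1924
  dwarf yellow-fruited: (151 − 116.1875)² / 116.1875 = 10.4306
χ² = 7.6924 + 0.0059 + 8.1924 + 10.4306 = 26.3213 ≈ 26.321

26.321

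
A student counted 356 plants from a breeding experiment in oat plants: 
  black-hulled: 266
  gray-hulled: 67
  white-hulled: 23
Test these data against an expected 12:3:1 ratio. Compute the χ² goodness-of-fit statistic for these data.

Under the 12:3:1 hypothesis (Σ ratio = 16, N = 356):
  black-hulled: 356 × 12/16 = 267
  gray-hulled: 356 × 3/16 = 66.75
  white-hulled: 356 × 1/16 = 22.25
χ² = Σ (O − E)² / E
  black-hulled: (266 − 267)² / 267 = 0.0037
  gray-hulled: (67 − 66.75)² / 66.75 = 0.0009
  white-hulled: (23 − 22.25)² / 22.25 = 0.0253
χ² = 0.0037 + 0.0009 + 0.0253 = 0.0299 ≈ 0.030

0.030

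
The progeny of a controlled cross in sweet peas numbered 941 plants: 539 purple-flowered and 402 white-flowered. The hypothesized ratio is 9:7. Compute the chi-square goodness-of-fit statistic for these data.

Total ratio parts = 16. Expected numbers out of 941:
  purple-flowered: 941 × 9/16 = 529.3125
  white-flowered: 941 × 7/16 = 411.6875
χ² = Σ (O − E)² / E
  purple-flowered: (539 − 529.3125)² / 529.3125 = 0.1773
  white-flowered: (402 − 411.6875)² / 411.6875 = 0.2280
χ² = 0.1773 + 0.2280 = 0.4053 ≈ 0.405

0.405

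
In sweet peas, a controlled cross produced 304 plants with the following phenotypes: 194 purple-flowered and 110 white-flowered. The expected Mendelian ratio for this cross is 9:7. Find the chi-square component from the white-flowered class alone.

3.977

Under the 9:7 hypothesis (Σ ratio = 16, N = 304):
  purple-flowered: 304 × 9/16 = 171
  white-flowered: 304 × 7/16 = 133
Contribution of white-flowered: (110 − 133)² / 133 = 3.9774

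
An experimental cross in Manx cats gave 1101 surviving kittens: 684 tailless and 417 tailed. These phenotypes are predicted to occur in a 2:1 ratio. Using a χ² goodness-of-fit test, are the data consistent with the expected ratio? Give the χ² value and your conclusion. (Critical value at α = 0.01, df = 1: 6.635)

10.218; not consistent

Total ratio parts = 3. Expected numbers out of 1101:
  tailless: 1101 × 2/3 = 734
  tailed: 1101 × 1/3 = 367
χ² = Σ (O − E)² / E
  tailless: (684 − 734)² / 734 = 3.4060
  tailed: (417 − 367)² / 367 = 6.8120
χ² = 3.4060 + 6.8120 = 10.218
Degrees of freedom = 2 − 1 = 1; critical value at α = 0.01 is 6.635.
Since 10.218 > 6.635, we reject the null hypothesis — the data do not fit the 2:1 ratio.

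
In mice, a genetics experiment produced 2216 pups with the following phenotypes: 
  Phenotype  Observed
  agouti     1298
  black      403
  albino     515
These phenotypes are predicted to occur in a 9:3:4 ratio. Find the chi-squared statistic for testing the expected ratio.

Total ratio parts = 16. Expected numbers out of 2216:
  agouti: 2216 × 9/16 = 1246.5
  black: 2216 × 3/16 = 415.5
  albino: 2216 × 4/16 = 554
χ² = Σ (O − E)² / E
  agouti: (1298 − 1246.5)² / 1246.5 = 2.1278
  black: (403 − 415.5)² / 415.5 = 0.3761
  albino: (515 − 554)² / 554 = 2.7455
χ² = 2.1278 + 0.3761 + 2.7455 = 5.2494 ≈ 5.249

5.249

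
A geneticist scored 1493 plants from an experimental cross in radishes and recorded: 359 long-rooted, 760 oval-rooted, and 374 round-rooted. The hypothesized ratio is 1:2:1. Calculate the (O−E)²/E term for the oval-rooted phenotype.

0.244

Expected counts for N = 1493 under a 1:2:1 ratio (total parts = 4):
  long-rooted: 1493 × 1/4 = 373.25
  oval-rooted: 1493 × 2/4 = 746.5
  round-rooted: 1493 × 1/4 = 373.25
Contribution of oval-rooted: (760 − 746.5)² / 746.5 = 0.2441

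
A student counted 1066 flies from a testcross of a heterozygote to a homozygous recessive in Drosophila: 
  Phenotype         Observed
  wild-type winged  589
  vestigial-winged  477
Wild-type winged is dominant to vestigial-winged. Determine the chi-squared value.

A testcross of a heterozygote (Aa × aa) gives a 1:1 phenotypic ratio.
Expected counts for N = 1066 under a 1:1 ratio (total parts = 2):
  wild-type winged: 1066 × 1/2 = 533
  vestigial-winged: 1066 × 1/2 = 533
χ² = Σ (O − E)² / E
  wild-type winged: (589 − 533)² / 533 = 5.8837
  vestigial-winged: (477 − 533)² / 533 = 5.8837
χ² = 5.8837 + 5.8837 = 11.7674 ≈ 11.767

11.767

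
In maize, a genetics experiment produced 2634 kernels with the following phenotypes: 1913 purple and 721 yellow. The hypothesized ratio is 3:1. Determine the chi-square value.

7.909

The 3:1 ratio has 4 parts, so with N = 2634 the expected counts are:
  purple: 2634 × 3/4 = 1975.5
  yellow: 2634 × 1/4 = 658.5
χ² = Σ (O − E)² / E
  purple: (1913 − 1975.5)² / 1975.5 = 1.9773
  yellow: (721 − 658.5)² / 658.5 = 5.9320
χ² = 1.9773 + 5.9320 = 7.9093 ≈ 7.909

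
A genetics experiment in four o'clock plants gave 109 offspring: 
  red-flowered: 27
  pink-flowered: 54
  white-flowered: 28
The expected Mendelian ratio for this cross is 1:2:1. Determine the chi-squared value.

Under the 1:2:1 hypothesis (Σ ratio = 4, N = 109):
  red-flowered: 109 × 1/4 = 27.25
  pink-flowered: 109 × 2/4 = 54.5
  white-flowered: 109 × 1/4 = 27.25
χ² = Σ (O − E)² / E
  red-flowered: (27 − 27.25)² / 27.25 = 0.0023
  pink-flowered: (54 − 54.5)² / 54.5 = 0.0046
  white-flowered: (28 − 27.25)² / 27.25 = 0.0206
χ² = 0.0023 + 0.0046 + 0.0206 = 0.0275 ≈ 0.028

0.028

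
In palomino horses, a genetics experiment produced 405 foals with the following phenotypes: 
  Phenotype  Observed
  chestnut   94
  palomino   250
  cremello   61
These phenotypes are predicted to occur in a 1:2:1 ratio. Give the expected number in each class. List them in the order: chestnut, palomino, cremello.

101.25, 202.5, 101.25

The 1:2:1 ratio has 4 parts, so with N = 405 the expected counts are:
  chestnut: 405 × 1/4 = 101.25
  palomino: 405 × 2/4 = 202.5
  cremello: 405 × 1/4 = 101.25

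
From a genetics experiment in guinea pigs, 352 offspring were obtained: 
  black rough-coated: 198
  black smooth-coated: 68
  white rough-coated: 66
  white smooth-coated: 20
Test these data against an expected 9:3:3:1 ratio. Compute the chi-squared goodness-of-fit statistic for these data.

0.242

The 9:3:3:1 ratio has 16 parts, so with N = 352 the expected counts are:
  black rough-coated: 352 × 9/16 = 198
  black smooth-coated: 352 × 3/16 = 66
  white rough-coated: 352 × 3/16 = 66
  white smooth-coated: 352 × 1/16 = 22
χ² = Σ (O − E)² / E
  black rough-coated: (198 − 198)² / 198 = 0.0000
  black smooth-coated: (68 − 66)² / 66 = 0.0606
  white rough-coated: (66 − 66)² / 66 = 0.0000
  white smooth-coated: (20 − 22)² / 22 = 0.1818
χ² = 0.0000 + 0.0606 + 0.0000 + 0.1818 = 0.2424 ≈ 0.242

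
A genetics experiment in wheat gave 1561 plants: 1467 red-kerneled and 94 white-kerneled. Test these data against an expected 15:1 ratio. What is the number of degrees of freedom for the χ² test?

1

A goodness-of-fit test with 2 phenotype classes has df = 2 − 1 = 1.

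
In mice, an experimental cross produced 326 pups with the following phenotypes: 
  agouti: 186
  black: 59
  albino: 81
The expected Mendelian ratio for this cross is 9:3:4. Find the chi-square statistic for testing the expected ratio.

The 9:3:4 ratio has 16 parts, so with N = 326 the expected counts are:
  agouti: 326 × 9/16 = 183.375
  black: 326 × 3/16 = 61.125
  albino: 326 × 4/16 = 81.5
χ² = Σ (O − E)² / E
  agouti: (186 − 183.375)² / 183.375 = 0.0376
  black: (59 − 61.125)² / 61.125 = 0.0739
  albino: (81 − 81.5)² / 81.5 = 0.0031
χ² = 0.0376 + 0.0739 + 0.0031 = 0.1146 ≈ 0.115

0.115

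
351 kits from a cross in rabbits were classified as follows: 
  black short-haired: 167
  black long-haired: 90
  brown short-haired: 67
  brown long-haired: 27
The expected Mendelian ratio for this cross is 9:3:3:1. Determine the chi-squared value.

Under the 9:3:3:1 hypothesis (Σ ratio = 16, N = 351):
  black short-haired: 351 × 9/16 = 197.4375
  black long-haired: 351 × 3/16 = 65.8125
  brown short-haired: 351 × 3/16 = 65.8125
  brown long-haired: 351 × 1/16 = 21.9375
χ² = Σ (O − E)² / E
  black short-haired: (167 − 197.4375)² / 197.4375 = 4.6923
  black long-haired: (90 − 65.8125)² / 65.8125 = 8.8894
  brown short-haired: (67 − 65.8125)² / 65.8125 = 0.0214
  brown long-haired: (27 − 21.9375)² / 21.9375 = 1.1683
χ² = 4.6923 + 8.8894 + 0.0214 + 1.1683 = 14.7714 ≈ 14.771

14.771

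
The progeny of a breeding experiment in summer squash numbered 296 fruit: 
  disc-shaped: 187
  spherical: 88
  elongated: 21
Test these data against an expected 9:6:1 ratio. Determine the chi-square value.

Under the 9:6:1 hypothesis (Σ ratio = 16, N = 296):
  disc-shaped: 296 × 9/16 = 166.5
  spherical: 296 × 6/16 = 111
  elongated: 296 × 1/16 = 18.5
χ² = Σ (O − E)² / E
  disc-shaped: (187 − 166.5)² / 166.5 = 2.5240
  spherical: (88 − 111)² / 111 = 4.7658
  elongated: (21 − 18.5)² / 18.5 = 0.3378
χ² = 2.5240 + 4.7658 + 0.3378 = 7.6276 ≈ 7.628

7.628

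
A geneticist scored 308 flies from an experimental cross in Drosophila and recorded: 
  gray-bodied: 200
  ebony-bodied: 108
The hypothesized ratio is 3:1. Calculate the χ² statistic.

Total ratio parts = 4. Expected numbers out of 308:
  gray-bodied: 308 × 3/4 = 231
  ebony-bodied: 308 × 1/4 = 77
χ² = Σ (O − E)² / E
  gray-bodied: (200 − 231)² / 231 = 4.1602
  ebony-bodied: (108 − 77)² / 77 = 12.4805
χ² = 4.1602 + 12.4805 = 16.6407 ≈ 16.641

16.641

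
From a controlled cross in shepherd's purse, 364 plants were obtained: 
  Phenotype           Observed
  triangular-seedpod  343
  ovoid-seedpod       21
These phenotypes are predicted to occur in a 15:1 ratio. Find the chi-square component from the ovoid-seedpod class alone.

0.135

Total ratio parts = 16. Expected numbers out of 364:
  triangular-seedpod: 364 × 15/16 = 341.25
  ovoid-seedpod: 364 × 1/16 = 22.75
Contribution of ovoid-seedpod: (21 − 22.75)² / 22.75 = 0.1346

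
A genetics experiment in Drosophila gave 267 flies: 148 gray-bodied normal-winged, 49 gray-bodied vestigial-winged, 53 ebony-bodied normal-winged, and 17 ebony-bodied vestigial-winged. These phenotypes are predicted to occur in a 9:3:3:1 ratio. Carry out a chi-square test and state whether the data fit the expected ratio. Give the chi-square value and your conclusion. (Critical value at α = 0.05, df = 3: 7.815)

Under the 9:3:3:1 hypothesis (Σ ratio = 16, N = 267):
  gray-bodied normal-winged: 267 × 9/16 = 150.1875
  gray-bodied vestigial-winged: 267 × 3/16 = 50.0625
  ebony-bodied normal-winged: 267 × 3/16 = 50.0625
  ebony-bodied vestigial-winged: 267 × 1/16 = 16.6875
χ² = Σ (O − E)² / E
  gray-bodied normal-winged: (148 − 150.1875)² / 150.1875 = 0.0319
  gray-bodied vestigial-winged: (49 − 50.0625)² / 50.0625 = 0.0225
  ebony-bodied normal-winged: (53 − 50.0625)² / 50.0625 = 0.1724
  ebony-bodied vestigial-winged: (17 − 16.6875)² / 16.6875 = 0.0059
χ² = 0.0319 + 0.0225 + 0.1724 + 0.0059 = 0.2327 ≈ 0.233
Degrees of freedom = 4 − 1 = 3; critical value at α = 0.05 is 7.815.
Since 0.233 < 7.815, we fail to reject the null hypothesis — the data are consistent with the 9:3:3:1 ratio.

0.233; consistent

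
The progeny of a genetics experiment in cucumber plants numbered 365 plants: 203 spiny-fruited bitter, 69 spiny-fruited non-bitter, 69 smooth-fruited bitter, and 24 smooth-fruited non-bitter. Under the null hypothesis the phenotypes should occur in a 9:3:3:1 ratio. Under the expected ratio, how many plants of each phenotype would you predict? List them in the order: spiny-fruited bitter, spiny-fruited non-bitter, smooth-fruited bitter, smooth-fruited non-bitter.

Total ratio parts = 16. Expected numbers out of 365:
  spiny-fruited bitter: 365 × 9/16 = 205.3125
  spiny-fruited non-bitter: 365 × 3/16 = 68.4375
  smooth-fruited bitter: 365 × 3/16 = 68.4375
  smooth-fruited non-bitter: 365 × 1/16 = 22.8125

205.3125, 68.4375, 68.4375, 22.8125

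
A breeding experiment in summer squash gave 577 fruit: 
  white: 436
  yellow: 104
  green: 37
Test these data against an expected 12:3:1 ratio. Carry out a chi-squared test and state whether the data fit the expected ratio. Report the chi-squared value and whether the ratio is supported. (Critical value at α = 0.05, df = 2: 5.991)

Expected counts for N = 577 under a 12:3:1 ratio (total parts = 16):
  white: 577 × 12/16 = 432.75
  yellow: 577 × 3/16 = 108.1875
  green: 577 × 1/16 = 36.0625
χ² = Σ (O − E)² / E
  white: (436 − 432.75)² / 432.75 = 0.0244
  yellow: (104 − 108.1875)² / 108.1875 = 0.1621
  green: (37 − 36.0625)² / 36.0625 = 0.0244
χ² = 0.0244 + 0.1621 + 0.0244 = 0.2109 ≈ 0.211
Degrees of freedom = 3 − 1 = 2; critical value at α = 0.05 is 5.991.
Since 0.211 < 5.991, we fail to reject the null hypothesis — the data are consistent with the 12:3:1 ratio.

0.211; consistent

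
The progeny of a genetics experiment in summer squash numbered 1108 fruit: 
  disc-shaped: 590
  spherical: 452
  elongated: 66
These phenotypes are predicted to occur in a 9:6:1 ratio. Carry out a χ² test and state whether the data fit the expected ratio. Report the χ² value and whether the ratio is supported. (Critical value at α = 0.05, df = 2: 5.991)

Expected counts for N = 1108 under a 9:6:1 ratio (total parts = 16):
  disc-shaped: 1108 × 9/16 = 623.25
  spherical: 1108 × 6/16 = 415.5
  elongated: 1108 × 1/16 = 69.25
χ² = Σ (O − E)² / E
  disc-shaped: (590 − 623.25)² / 623.25 = 1.7739
  spherical: (452 − 415.5)² / 415.5 = 3.2064
  elongated: (66 − 69.25)² / 69.25 = 0.1525
χ² = 1.7739 + 3.2064 + 0.1525 = 5.1328 ≈ 5.133
Degrees of freedom = 3 − 1 = 2; critical value at α = 0.05 is 5.991.
Since 5.133 < 5.991, we fail to reject the null hypothesis — the data are consistent with the 9:6:1 ratio.

5.133; consistent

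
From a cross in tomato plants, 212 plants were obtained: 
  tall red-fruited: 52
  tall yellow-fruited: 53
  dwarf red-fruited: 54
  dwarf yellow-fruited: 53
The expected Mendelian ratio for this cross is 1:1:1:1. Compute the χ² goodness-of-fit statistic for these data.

Under the 1:1:1:1 hypothesis (Σ ratio = 4, N = 212):
  tall red-fruited: 212 × 1/4 = 53
  tall yellow-fruited: 212 × 1/4 = 53
  dwarf red-fruited: 212 × 1/4 = 53
  dwarf yellow-fruited: 212 × 1/4 = 53
χ² = Σ (O − E)² / E
  tall red-fruited: (52 − 53)² / 53 = 0.0189
  tall yellow-fruited: (53 − 53)² / 53 = 0.0000
  dwarf red-fruited: (54 − 53)² / 53 = 0.0189
  dwarf yellow-fruited: (53 − 53)² / 53 = 0.0000
χ² = 0.0189 + 0.0000 + 0.0189 + 0.0000 = 0.0378 ≈ 0.038

0.038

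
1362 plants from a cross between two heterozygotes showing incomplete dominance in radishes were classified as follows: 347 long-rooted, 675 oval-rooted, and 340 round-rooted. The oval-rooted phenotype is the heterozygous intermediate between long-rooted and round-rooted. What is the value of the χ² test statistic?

With incomplete dominance, a heterozygote × heterozygote cross gives a 1:2:1 phenotypic ratio.
Expected counts for N = 1362 under a 1:2:1 ratio (total parts = 4):
  long-rooted: 1362 × 1/4 = 340.5
  oval-rooted: 1362 × 2/4 = 681
  round-rooted: 1362 × 1/4 = 340.5
χ² = Σ (O − E)² / E
  long-rooted: (347 − 340.5)² / 340.5 = 0.1241
  oval-rooted: (675 − 681)² / 681 = 0.0529
  round-rooted: (340 − 340.5)² / 340.5 = 0.0007
χ² = 0.1241 + 0.0529 + 0.0007 = 0.1777 ≈ 0.178

0.178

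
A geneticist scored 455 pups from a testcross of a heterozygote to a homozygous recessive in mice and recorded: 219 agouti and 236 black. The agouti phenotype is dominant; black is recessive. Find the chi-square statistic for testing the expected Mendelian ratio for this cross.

0.635

A testcross of a heterozygote (Aa × aa) gives a 1:1 phenotypic ratio.
The 1:1 ratio has 2 parts, so with N = 455 the expected counts are:
  agouti: 455 × 1/2 = 227.5
  black: 455 × 1/2 = 227.5
χ² = Σ (O − E)² / E
  agouti: (219 − 227.5)² / 227.5 = 0.3176
  black: (236 − 227.5)² / 227.5 = 0.3176
χ² = 0.3176 + 0.3176 = 0.6352 ≈ 0.635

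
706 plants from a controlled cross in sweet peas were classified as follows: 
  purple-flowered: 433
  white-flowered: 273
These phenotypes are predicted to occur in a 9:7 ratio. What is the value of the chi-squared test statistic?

7.408

The 9:7 ratio has 16 parts, so with N = 706 the expected counts are:
  purple-flowered: 706 × 9/16 = 397.125
  white-flowered: 706 × 7/16 = 308.875
χ² = Σ (O − E)² / E
  purple-flowered: (433 − 397.125)² / 397.125 = 3.2408
  white-flowered: (273 − 308.875)² / 308.875 = 4.1668
χ² = 3.2408 + 4.1668 = 7.4076 ≈ 7.408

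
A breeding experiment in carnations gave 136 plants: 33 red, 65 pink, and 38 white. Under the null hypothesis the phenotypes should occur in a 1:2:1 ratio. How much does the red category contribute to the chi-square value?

0.029

Expected counts for N = 136 under a 1:2:1 ratio (total parts = 4):
  red: 136 × 1/4 = 34
  pink: 136 × 2/4 = 68
  white: 136 × 1/4 = 34
Contribution of red: (33 − 34)² / 34 = 0.0294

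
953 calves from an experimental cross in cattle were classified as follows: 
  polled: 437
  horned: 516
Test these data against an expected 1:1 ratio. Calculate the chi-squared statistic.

Total ratio parts = 2. Expected numbers out of 953:
  polled: 953 × 1/2 = 476.5
  horned: 953 × 1/2 = 476.5
χ² = Σ (O − E)² / E
  polled: (437 − 476.5)² / 476.5 = 3.2744
  horned: (516 − 476.5)² / 476.5 = 3.2744
χ² = 3.2744 + 3.2744 = 6.5488 ≈ 6.549

6.549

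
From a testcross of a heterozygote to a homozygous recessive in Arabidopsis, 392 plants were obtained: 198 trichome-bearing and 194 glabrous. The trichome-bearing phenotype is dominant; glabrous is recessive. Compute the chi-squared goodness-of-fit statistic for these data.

A testcross of a heterozygote (Aa × aa) gives a 1:1 phenotypic ratio.
Expected counts for N = 392 under a 1:1 ratio (total parts = 2):
  trichome-bearing: 392 × 1/2 = 196
  glabrous: 392 × 1/2 = 196
χ² = Σ (O − E)² / E
  trichome-bearing: (198 − 196)² / 196 = 0.0204
  glabrous: (194 − 196)² / 196 = 0.0204
χ² = 0.0204 + 0.0204 = 0.0408 ≈ 0.041

0.041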